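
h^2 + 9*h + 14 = (h + 2)*(h + 7)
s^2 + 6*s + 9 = (s + 3)^2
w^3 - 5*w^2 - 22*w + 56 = (w - 7)*(w - 2)*(w + 4)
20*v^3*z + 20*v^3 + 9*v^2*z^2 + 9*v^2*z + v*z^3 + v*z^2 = (4*v + z)*(5*v + z)*(v*z + v)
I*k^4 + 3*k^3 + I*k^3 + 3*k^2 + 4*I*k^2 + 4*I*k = k*(k - 4*I)*(k + I)*(I*k + I)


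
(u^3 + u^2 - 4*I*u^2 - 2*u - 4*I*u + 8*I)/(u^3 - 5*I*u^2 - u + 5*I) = (u^2 + u*(2 - 4*I) - 8*I)/(u^2 + u*(1 - 5*I) - 5*I)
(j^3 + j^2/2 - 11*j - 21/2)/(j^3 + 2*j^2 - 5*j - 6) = (j - 7/2)/(j - 2)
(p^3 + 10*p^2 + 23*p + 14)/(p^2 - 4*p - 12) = (p^2 + 8*p + 7)/(p - 6)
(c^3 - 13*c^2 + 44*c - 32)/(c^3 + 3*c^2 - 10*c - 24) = (c^3 - 13*c^2 + 44*c - 32)/(c^3 + 3*c^2 - 10*c - 24)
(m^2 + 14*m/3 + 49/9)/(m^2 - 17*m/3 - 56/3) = (m + 7/3)/(m - 8)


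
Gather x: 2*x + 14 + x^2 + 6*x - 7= x^2 + 8*x + 7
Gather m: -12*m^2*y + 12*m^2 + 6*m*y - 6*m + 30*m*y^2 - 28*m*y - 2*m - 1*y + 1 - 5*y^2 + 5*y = m^2*(12 - 12*y) + m*(30*y^2 - 22*y - 8) - 5*y^2 + 4*y + 1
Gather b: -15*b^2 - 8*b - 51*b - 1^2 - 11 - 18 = -15*b^2 - 59*b - 30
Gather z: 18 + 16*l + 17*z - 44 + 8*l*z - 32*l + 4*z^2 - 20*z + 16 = -16*l + 4*z^2 + z*(8*l - 3) - 10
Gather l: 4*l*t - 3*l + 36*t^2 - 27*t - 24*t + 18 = l*(4*t - 3) + 36*t^2 - 51*t + 18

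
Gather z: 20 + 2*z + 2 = 2*z + 22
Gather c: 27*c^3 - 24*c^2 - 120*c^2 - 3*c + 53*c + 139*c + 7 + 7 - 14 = 27*c^3 - 144*c^2 + 189*c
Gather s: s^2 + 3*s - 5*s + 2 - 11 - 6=s^2 - 2*s - 15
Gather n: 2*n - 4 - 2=2*n - 6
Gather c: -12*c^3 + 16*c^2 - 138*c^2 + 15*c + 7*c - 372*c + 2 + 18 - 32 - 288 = -12*c^3 - 122*c^2 - 350*c - 300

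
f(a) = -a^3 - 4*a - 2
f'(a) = -3*a^2 - 4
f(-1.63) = 8.85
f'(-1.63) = -11.97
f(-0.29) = -0.82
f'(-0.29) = -4.25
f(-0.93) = 2.52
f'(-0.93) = -6.59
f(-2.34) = 20.17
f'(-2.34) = -20.43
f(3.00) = -41.00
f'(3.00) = -31.00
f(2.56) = -29.02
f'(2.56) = -23.66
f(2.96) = -39.77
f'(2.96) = -30.28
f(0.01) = -2.04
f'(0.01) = -4.00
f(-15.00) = 3433.00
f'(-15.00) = -679.00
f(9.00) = -767.00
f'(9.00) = -247.00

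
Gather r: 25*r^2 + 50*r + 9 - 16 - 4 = 25*r^2 + 50*r - 11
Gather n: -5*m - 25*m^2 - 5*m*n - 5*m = -25*m^2 - 5*m*n - 10*m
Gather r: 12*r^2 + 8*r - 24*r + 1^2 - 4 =12*r^2 - 16*r - 3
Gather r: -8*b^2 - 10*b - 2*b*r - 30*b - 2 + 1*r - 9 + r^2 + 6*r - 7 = -8*b^2 - 40*b + r^2 + r*(7 - 2*b) - 18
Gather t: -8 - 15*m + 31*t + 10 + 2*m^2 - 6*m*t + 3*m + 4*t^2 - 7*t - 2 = 2*m^2 - 12*m + 4*t^2 + t*(24 - 6*m)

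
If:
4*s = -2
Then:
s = -1/2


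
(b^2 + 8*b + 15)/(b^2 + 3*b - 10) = (b + 3)/(b - 2)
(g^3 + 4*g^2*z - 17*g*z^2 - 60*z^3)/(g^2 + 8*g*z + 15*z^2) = g - 4*z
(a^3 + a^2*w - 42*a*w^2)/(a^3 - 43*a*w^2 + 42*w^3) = a/(a - w)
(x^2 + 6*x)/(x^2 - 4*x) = (x + 6)/(x - 4)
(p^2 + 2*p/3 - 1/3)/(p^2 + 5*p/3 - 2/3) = (p + 1)/(p + 2)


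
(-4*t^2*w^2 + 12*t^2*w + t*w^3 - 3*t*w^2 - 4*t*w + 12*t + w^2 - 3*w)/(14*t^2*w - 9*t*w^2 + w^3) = (-4*t^2*w^2 + 12*t^2*w + t*w^3 - 3*t*w^2 - 4*t*w + 12*t + w^2 - 3*w)/(w*(14*t^2 - 9*t*w + w^2))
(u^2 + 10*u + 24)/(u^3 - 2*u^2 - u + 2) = (u^2 + 10*u + 24)/(u^3 - 2*u^2 - u + 2)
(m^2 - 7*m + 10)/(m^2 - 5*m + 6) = (m - 5)/(m - 3)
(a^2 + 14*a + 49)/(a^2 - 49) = (a + 7)/(a - 7)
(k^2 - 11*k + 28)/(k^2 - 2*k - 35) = (k - 4)/(k + 5)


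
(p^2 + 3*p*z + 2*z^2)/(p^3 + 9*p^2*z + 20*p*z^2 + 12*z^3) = 1/(p + 6*z)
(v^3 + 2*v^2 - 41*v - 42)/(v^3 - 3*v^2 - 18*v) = (v^2 + 8*v + 7)/(v*(v + 3))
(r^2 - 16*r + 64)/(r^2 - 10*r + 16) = (r - 8)/(r - 2)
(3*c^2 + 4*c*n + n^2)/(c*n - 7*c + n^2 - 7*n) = (3*c + n)/(n - 7)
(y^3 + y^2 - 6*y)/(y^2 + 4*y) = (y^2 + y - 6)/(y + 4)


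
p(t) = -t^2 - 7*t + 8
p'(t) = -2*t - 7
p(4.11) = -37.66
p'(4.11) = -15.22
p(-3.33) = 20.22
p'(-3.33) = -0.34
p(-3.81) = 20.15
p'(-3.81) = 0.62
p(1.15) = -1.37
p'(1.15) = -9.30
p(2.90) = -20.71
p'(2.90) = -12.80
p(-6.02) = 13.90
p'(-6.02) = 5.04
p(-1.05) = 14.25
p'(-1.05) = -4.90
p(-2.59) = 19.42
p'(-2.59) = -1.82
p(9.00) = -136.00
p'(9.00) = -25.00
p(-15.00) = -112.00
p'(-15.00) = 23.00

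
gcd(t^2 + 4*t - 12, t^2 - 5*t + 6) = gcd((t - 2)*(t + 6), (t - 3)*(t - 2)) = t - 2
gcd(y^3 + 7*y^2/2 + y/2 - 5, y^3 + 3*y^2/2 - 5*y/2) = y^2 + 3*y/2 - 5/2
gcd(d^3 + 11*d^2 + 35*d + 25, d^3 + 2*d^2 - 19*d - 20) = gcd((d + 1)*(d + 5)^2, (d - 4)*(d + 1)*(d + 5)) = d^2 + 6*d + 5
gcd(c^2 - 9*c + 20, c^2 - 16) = c - 4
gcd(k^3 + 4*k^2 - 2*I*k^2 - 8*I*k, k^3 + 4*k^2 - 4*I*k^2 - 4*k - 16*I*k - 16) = k^2 + k*(4 - 2*I) - 8*I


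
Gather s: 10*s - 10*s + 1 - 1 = 0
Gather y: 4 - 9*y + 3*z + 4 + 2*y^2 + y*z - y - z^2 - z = 2*y^2 + y*(z - 10) - z^2 + 2*z + 8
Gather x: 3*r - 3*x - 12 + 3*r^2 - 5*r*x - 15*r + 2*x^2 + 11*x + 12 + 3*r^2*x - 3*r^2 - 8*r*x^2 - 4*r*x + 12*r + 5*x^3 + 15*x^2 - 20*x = 5*x^3 + x^2*(17 - 8*r) + x*(3*r^2 - 9*r - 12)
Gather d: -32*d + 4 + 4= 8 - 32*d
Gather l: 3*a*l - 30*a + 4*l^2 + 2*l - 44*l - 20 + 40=-30*a + 4*l^2 + l*(3*a - 42) + 20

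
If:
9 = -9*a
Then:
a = -1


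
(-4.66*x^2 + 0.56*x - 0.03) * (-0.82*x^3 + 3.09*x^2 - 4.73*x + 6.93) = 3.8212*x^5 - 14.8586*x^4 + 23.7968*x^3 - 35.0353*x^2 + 4.0227*x - 0.2079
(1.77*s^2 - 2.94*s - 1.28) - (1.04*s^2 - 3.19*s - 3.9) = 0.73*s^2 + 0.25*s + 2.62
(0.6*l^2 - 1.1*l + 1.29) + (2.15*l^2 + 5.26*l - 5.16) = 2.75*l^2 + 4.16*l - 3.87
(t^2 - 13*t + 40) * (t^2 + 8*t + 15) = t^4 - 5*t^3 - 49*t^2 + 125*t + 600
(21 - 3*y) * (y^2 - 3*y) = -3*y^3 + 30*y^2 - 63*y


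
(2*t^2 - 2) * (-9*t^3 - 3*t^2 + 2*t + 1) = -18*t^5 - 6*t^4 + 22*t^3 + 8*t^2 - 4*t - 2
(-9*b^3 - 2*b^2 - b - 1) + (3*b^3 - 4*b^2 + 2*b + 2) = -6*b^3 - 6*b^2 + b + 1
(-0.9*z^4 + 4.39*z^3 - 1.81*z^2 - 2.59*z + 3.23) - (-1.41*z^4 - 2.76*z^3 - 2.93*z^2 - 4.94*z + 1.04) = 0.51*z^4 + 7.15*z^3 + 1.12*z^2 + 2.35*z + 2.19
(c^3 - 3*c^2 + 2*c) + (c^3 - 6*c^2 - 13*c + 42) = 2*c^3 - 9*c^2 - 11*c + 42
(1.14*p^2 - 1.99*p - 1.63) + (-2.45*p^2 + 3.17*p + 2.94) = -1.31*p^2 + 1.18*p + 1.31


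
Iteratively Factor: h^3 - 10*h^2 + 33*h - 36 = (h - 3)*(h^2 - 7*h + 12) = (h - 4)*(h - 3)*(h - 3)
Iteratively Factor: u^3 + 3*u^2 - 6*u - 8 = (u - 2)*(u^2 + 5*u + 4) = (u - 2)*(u + 4)*(u + 1)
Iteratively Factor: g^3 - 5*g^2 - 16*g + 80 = (g + 4)*(g^2 - 9*g + 20) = (g - 5)*(g + 4)*(g - 4)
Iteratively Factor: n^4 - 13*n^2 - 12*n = (n + 1)*(n^3 - n^2 - 12*n) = (n - 4)*(n + 1)*(n^2 + 3*n) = (n - 4)*(n + 1)*(n + 3)*(n)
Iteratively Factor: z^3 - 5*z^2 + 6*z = (z)*(z^2 - 5*z + 6) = z*(z - 3)*(z - 2)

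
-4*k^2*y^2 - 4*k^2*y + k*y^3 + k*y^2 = y*(-4*k + y)*(k*y + k)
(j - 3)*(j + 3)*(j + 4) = j^3 + 4*j^2 - 9*j - 36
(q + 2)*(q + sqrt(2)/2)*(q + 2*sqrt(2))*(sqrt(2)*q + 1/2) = sqrt(2)*q^4 + 2*sqrt(2)*q^3 + 11*q^3/2 + 13*sqrt(2)*q^2/4 + 11*q^2 + q + 13*sqrt(2)*q/2 + 2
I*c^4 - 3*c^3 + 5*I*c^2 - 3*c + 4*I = (c - I)*(c + I)*(c + 4*I)*(I*c + 1)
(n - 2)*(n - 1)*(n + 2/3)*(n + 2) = n^4 - n^3/3 - 14*n^2/3 + 4*n/3 + 8/3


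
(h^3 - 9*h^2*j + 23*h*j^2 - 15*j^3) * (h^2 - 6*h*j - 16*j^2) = h^5 - 15*h^4*j + 61*h^3*j^2 - 9*h^2*j^3 - 278*h*j^4 + 240*j^5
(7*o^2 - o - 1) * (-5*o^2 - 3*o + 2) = -35*o^4 - 16*o^3 + 22*o^2 + o - 2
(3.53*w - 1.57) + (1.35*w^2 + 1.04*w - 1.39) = 1.35*w^2 + 4.57*w - 2.96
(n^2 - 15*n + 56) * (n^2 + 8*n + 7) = n^4 - 7*n^3 - 57*n^2 + 343*n + 392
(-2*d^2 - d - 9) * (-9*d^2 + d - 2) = 18*d^4 + 7*d^3 + 84*d^2 - 7*d + 18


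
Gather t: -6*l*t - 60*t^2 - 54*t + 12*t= -60*t^2 + t*(-6*l - 42)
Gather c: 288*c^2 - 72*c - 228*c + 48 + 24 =288*c^2 - 300*c + 72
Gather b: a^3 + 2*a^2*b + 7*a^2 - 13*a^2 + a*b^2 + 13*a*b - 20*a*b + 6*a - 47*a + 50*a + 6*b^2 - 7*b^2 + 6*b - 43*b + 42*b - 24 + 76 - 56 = a^3 - 6*a^2 + 9*a + b^2*(a - 1) + b*(2*a^2 - 7*a + 5) - 4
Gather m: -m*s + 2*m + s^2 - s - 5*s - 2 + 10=m*(2 - s) + s^2 - 6*s + 8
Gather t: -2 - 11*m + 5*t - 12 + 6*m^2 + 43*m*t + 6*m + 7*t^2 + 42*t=6*m^2 - 5*m + 7*t^2 + t*(43*m + 47) - 14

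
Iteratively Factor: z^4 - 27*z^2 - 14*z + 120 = (z + 3)*(z^3 - 3*z^2 - 18*z + 40) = (z - 2)*(z + 3)*(z^2 - z - 20) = (z - 2)*(z + 3)*(z + 4)*(z - 5)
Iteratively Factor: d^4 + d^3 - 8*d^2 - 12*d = (d + 2)*(d^3 - d^2 - 6*d) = (d - 3)*(d + 2)*(d^2 + 2*d) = d*(d - 3)*(d + 2)*(d + 2)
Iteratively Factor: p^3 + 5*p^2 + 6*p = (p + 2)*(p^2 + 3*p) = p*(p + 2)*(p + 3)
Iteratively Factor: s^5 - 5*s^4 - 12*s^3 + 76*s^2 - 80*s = (s + 4)*(s^4 - 9*s^3 + 24*s^2 - 20*s) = (s - 5)*(s + 4)*(s^3 - 4*s^2 + 4*s) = (s - 5)*(s - 2)*(s + 4)*(s^2 - 2*s) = (s - 5)*(s - 2)^2*(s + 4)*(s)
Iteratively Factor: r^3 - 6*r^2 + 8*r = (r - 4)*(r^2 - 2*r) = r*(r - 4)*(r - 2)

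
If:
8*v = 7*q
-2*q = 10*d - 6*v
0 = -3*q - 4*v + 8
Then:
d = 2/5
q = 16/13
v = 14/13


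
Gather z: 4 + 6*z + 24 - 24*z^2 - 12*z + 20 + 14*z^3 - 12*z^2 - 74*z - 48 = 14*z^3 - 36*z^2 - 80*z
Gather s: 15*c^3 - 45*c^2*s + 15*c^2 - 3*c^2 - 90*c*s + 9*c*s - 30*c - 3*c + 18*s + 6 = 15*c^3 + 12*c^2 - 33*c + s*(-45*c^2 - 81*c + 18) + 6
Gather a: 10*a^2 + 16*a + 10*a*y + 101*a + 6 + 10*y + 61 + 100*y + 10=10*a^2 + a*(10*y + 117) + 110*y + 77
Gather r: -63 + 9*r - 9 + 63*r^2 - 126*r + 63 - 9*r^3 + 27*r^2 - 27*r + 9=-9*r^3 + 90*r^2 - 144*r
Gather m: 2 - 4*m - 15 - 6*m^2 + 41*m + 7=-6*m^2 + 37*m - 6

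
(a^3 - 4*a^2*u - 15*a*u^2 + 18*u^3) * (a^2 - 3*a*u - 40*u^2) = a^5 - 7*a^4*u - 43*a^3*u^2 + 223*a^2*u^3 + 546*a*u^4 - 720*u^5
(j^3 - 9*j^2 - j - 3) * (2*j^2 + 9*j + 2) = 2*j^5 - 9*j^4 - 81*j^3 - 33*j^2 - 29*j - 6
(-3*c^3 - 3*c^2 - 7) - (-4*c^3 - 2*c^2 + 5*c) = c^3 - c^2 - 5*c - 7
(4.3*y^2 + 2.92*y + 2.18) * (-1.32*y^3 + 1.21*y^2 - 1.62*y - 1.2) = -5.676*y^5 + 1.3486*y^4 - 6.3104*y^3 - 7.2526*y^2 - 7.0356*y - 2.616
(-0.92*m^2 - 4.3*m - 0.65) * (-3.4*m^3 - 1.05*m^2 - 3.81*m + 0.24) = 3.128*m^5 + 15.586*m^4 + 10.2302*m^3 + 16.8447*m^2 + 1.4445*m - 0.156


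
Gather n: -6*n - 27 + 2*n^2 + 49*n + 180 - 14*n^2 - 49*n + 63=-12*n^2 - 6*n + 216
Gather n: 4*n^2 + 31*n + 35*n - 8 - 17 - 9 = 4*n^2 + 66*n - 34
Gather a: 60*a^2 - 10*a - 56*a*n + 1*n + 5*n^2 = 60*a^2 + a*(-56*n - 10) + 5*n^2 + n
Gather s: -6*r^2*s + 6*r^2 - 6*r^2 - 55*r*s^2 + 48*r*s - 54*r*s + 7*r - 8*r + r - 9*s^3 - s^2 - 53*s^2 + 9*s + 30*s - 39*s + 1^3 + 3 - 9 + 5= -9*s^3 + s^2*(-55*r - 54) + s*(-6*r^2 - 6*r)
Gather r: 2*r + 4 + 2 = 2*r + 6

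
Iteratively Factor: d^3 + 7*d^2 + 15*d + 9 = (d + 3)*(d^2 + 4*d + 3) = (d + 3)^2*(d + 1)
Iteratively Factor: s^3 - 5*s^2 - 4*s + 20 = (s - 2)*(s^2 - 3*s - 10) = (s - 2)*(s + 2)*(s - 5)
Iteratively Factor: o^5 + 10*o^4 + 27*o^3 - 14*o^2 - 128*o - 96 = (o + 1)*(o^4 + 9*o^3 + 18*o^2 - 32*o - 96) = (o + 1)*(o + 4)*(o^3 + 5*o^2 - 2*o - 24) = (o - 2)*(o + 1)*(o + 4)*(o^2 + 7*o + 12) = (o - 2)*(o + 1)*(o + 4)^2*(o + 3)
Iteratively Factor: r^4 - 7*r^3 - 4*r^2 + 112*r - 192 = (r - 3)*(r^3 - 4*r^2 - 16*r + 64) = (r - 4)*(r - 3)*(r^2 - 16) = (r - 4)*(r - 3)*(r + 4)*(r - 4)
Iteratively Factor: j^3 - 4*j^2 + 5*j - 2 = (j - 1)*(j^2 - 3*j + 2) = (j - 2)*(j - 1)*(j - 1)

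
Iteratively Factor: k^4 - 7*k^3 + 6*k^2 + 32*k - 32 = (k - 1)*(k^3 - 6*k^2 + 32) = (k - 1)*(k + 2)*(k^2 - 8*k + 16) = (k - 4)*(k - 1)*(k + 2)*(k - 4)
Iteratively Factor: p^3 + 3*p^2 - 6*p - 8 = (p - 2)*(p^2 + 5*p + 4) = (p - 2)*(p + 4)*(p + 1)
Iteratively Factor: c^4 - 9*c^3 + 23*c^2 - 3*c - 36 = (c + 1)*(c^3 - 10*c^2 + 33*c - 36) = (c - 4)*(c + 1)*(c^2 - 6*c + 9) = (c - 4)*(c - 3)*(c + 1)*(c - 3)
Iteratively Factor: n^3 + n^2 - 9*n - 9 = (n + 1)*(n^2 - 9) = (n - 3)*(n + 1)*(n + 3)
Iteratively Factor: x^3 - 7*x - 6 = (x + 2)*(x^2 - 2*x - 3) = (x + 1)*(x + 2)*(x - 3)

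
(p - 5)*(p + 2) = p^2 - 3*p - 10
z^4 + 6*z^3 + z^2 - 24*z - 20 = (z - 2)*(z + 1)*(z + 2)*(z + 5)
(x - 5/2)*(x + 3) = x^2 + x/2 - 15/2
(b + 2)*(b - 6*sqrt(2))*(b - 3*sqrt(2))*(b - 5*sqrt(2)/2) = b^4 - 23*sqrt(2)*b^3/2 + 2*b^3 - 23*sqrt(2)*b^2 + 81*b^2 - 90*sqrt(2)*b + 162*b - 180*sqrt(2)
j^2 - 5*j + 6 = (j - 3)*(j - 2)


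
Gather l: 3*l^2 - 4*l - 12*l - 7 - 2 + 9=3*l^2 - 16*l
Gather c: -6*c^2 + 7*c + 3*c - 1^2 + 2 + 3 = -6*c^2 + 10*c + 4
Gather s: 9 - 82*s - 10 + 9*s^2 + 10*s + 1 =9*s^2 - 72*s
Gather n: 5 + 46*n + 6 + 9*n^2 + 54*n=9*n^2 + 100*n + 11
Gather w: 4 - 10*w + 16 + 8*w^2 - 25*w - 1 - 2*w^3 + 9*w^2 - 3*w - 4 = -2*w^3 + 17*w^2 - 38*w + 15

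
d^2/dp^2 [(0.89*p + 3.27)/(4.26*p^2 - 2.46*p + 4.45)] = ((0.89*p + 3.27)*(8.52*p - 2.46)*(17.04*p - 4.92) - (22.7484*p + 23.4816)*(4.26*p^2 - 2.46*p + 4.45))/(4.26*p^2 - 2.46*p + 4.45)^3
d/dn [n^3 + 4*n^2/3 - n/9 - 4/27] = 3*n^2 + 8*n/3 - 1/9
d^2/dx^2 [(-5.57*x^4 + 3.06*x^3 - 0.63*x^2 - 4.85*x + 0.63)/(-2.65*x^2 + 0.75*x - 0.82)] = (78.23065*x^6 - 66.42225*x^5 + 91.42041*x^4 + 25.66996*x^3 + 21.475626*x^2 - 68.066814*x + 8.841954)/(18.609625*x^6 - 15.800625*x^5 + 21.747225*x^4 - 10.200375*x^3 + 6.72933*x^2 - 1.5129*x + 0.551368)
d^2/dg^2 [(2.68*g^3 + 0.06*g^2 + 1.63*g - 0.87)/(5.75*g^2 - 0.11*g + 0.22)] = (1.77635683940025e-15*g^4 + 101.144106*g^3 - 173.430786*g^2 - 8.291778*g + 2.264746)/(190.109375*g^6 - 10.910625*g^5 + 22.029975*g^4 - 0.836231*g^3 + 0.842886*g^2 - 0.015972*g + 0.010648)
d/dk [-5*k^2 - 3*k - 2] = -10*k - 3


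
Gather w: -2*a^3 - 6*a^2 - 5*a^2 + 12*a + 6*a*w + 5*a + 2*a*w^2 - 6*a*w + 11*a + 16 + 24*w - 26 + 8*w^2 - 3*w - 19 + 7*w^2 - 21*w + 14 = -2*a^3 - 11*a^2 + 28*a + w^2*(2*a + 15) - 15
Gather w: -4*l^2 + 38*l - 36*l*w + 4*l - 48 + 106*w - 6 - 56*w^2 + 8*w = -4*l^2 + 42*l - 56*w^2 + w*(114 - 36*l) - 54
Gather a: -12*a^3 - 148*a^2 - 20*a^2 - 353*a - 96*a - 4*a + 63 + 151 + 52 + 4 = -12*a^3 - 168*a^2 - 453*a + 270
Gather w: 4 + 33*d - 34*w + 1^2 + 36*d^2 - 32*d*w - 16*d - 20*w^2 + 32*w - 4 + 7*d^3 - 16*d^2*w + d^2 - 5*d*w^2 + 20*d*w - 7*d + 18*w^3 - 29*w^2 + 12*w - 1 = 7*d^3 + 37*d^2 + 10*d + 18*w^3 + w^2*(-5*d - 49) + w*(-16*d^2 - 12*d + 10)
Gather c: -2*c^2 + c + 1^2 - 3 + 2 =-2*c^2 + c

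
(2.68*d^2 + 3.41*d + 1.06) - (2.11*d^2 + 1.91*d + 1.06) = 0.57*d^2 + 1.5*d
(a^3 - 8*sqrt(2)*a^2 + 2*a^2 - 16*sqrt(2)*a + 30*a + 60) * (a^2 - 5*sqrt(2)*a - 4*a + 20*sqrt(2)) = a^5 - 13*sqrt(2)*a^4 - 2*a^4 + 26*sqrt(2)*a^3 + 102*a^3 - 220*a^2 - 46*sqrt(2)*a^2 - 880*a + 300*sqrt(2)*a + 1200*sqrt(2)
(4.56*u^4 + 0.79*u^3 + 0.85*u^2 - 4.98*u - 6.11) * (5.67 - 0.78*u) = -3.5568*u^5 + 25.239*u^4 + 3.8163*u^3 + 8.7039*u^2 - 23.4708*u - 34.6437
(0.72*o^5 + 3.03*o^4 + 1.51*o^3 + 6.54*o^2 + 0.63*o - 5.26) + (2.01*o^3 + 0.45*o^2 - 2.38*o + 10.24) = 0.72*o^5 + 3.03*o^4 + 3.52*o^3 + 6.99*o^2 - 1.75*o + 4.98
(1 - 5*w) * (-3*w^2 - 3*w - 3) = 15*w^3 + 12*w^2 + 12*w - 3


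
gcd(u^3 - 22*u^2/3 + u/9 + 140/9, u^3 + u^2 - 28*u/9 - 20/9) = u - 5/3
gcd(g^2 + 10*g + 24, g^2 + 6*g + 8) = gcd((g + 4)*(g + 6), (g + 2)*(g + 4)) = g + 4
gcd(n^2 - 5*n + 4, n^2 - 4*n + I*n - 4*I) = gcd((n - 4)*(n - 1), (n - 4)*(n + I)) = n - 4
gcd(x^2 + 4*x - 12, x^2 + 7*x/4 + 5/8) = 1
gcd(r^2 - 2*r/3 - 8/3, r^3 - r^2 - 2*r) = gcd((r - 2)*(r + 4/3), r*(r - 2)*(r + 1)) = r - 2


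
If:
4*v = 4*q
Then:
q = v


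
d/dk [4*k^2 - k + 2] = 8*k - 1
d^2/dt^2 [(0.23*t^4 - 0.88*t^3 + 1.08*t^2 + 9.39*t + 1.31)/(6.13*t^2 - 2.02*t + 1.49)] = (17.285374*t^6 - 17.0879880000001*t^5 + 18.2354580000001*t^4 + 730.258342*t^3 + 258.187278*t^2 - 623.642022*t + 48.079814)/(230.346397*t^6 - 227.716014*t^5 + 243.007299*t^4 - 118.942852*t^3 + 59.067027*t^2 - 13.453806*t + 3.307949)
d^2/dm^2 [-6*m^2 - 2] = -12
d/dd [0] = 0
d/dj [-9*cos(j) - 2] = 9*sin(j)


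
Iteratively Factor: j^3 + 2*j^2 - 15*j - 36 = (j + 3)*(j^2 - j - 12) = (j + 3)^2*(j - 4)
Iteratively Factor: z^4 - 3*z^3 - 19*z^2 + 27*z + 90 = (z + 2)*(z^3 - 5*z^2 - 9*z + 45) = (z + 2)*(z + 3)*(z^2 - 8*z + 15) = (z - 3)*(z + 2)*(z + 3)*(z - 5)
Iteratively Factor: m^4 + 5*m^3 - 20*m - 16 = (m - 2)*(m^3 + 7*m^2 + 14*m + 8) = (m - 2)*(m + 4)*(m^2 + 3*m + 2) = (m - 2)*(m + 1)*(m + 4)*(m + 2)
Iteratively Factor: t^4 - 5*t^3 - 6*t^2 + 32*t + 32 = (t - 4)*(t^3 - t^2 - 10*t - 8) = (t - 4)*(t + 1)*(t^2 - 2*t - 8) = (t - 4)*(t + 1)*(t + 2)*(t - 4)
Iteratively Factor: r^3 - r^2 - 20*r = (r)*(r^2 - r - 20) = r*(r + 4)*(r - 5)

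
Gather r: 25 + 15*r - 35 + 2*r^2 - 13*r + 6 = 2*r^2 + 2*r - 4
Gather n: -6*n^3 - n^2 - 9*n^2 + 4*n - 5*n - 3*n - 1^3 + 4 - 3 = -6*n^3 - 10*n^2 - 4*n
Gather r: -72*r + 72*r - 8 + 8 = 0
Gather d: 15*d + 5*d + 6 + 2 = 20*d + 8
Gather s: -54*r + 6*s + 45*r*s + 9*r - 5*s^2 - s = -45*r - 5*s^2 + s*(45*r + 5)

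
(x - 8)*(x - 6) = x^2 - 14*x + 48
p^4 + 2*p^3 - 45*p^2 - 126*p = p*(p - 7)*(p + 3)*(p + 6)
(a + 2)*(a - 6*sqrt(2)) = a^2 - 6*sqrt(2)*a + 2*a - 12*sqrt(2)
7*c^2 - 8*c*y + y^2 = (-7*c + y)*(-c + y)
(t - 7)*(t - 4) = t^2 - 11*t + 28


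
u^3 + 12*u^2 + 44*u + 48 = (u + 2)*(u + 4)*(u + 6)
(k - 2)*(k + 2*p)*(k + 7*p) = k^3 + 9*k^2*p - 2*k^2 + 14*k*p^2 - 18*k*p - 28*p^2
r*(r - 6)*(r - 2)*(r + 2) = r^4 - 6*r^3 - 4*r^2 + 24*r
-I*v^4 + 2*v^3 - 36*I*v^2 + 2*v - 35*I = (v - 5*I)*(v - I)*(v + 7*I)*(-I*v + 1)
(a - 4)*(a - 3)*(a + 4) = a^3 - 3*a^2 - 16*a + 48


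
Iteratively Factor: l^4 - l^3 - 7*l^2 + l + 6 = (l - 3)*(l^3 + 2*l^2 - l - 2) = (l - 3)*(l + 2)*(l^2 - 1) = (l - 3)*(l + 1)*(l + 2)*(l - 1)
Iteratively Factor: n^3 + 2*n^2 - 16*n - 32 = (n - 4)*(n^2 + 6*n + 8) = (n - 4)*(n + 2)*(n + 4)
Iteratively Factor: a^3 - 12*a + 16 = (a - 2)*(a^2 + 2*a - 8) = (a - 2)^2*(a + 4)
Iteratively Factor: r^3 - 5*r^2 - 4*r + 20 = (r + 2)*(r^2 - 7*r + 10) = (r - 2)*(r + 2)*(r - 5)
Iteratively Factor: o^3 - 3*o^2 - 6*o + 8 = (o - 1)*(o^2 - 2*o - 8) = (o - 1)*(o + 2)*(o - 4)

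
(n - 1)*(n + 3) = n^2 + 2*n - 3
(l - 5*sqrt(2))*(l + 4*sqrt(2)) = l^2 - sqrt(2)*l - 40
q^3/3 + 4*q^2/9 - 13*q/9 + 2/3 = (q/3 + 1)*(q - 1)*(q - 2/3)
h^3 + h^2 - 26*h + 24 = (h - 4)*(h - 1)*(h + 6)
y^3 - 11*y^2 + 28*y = y*(y - 7)*(y - 4)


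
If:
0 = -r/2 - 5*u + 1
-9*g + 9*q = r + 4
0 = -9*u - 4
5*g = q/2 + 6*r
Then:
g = 6358/729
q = 7204/729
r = 58/9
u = -4/9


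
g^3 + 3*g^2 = g^2*(g + 3)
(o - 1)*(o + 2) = o^2 + o - 2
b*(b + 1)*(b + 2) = b^3 + 3*b^2 + 2*b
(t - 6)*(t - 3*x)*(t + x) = t^3 - 2*t^2*x - 6*t^2 - 3*t*x^2 + 12*t*x + 18*x^2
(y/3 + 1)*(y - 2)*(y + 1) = y^3/3 + 2*y^2/3 - 5*y/3 - 2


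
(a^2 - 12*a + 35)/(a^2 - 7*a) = (a - 5)/a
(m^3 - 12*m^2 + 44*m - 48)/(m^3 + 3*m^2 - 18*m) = (m^3 - 12*m^2 + 44*m - 48)/(m*(m^2 + 3*m - 18))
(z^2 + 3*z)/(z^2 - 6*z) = (z + 3)/(z - 6)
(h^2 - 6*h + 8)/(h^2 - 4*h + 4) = (h - 4)/(h - 2)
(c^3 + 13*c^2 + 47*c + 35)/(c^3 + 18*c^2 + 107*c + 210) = (c + 1)/(c + 6)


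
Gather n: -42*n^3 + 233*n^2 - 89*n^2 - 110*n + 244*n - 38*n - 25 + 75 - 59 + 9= -42*n^3 + 144*n^2 + 96*n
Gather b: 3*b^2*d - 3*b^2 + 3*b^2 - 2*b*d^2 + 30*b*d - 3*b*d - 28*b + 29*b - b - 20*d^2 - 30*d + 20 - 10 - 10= 3*b^2*d + b*(-2*d^2 + 27*d) - 20*d^2 - 30*d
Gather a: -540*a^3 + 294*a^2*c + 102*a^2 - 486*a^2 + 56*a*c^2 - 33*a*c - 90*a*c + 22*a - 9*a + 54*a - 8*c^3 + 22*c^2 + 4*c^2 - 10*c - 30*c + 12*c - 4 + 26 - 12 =-540*a^3 + a^2*(294*c - 384) + a*(56*c^2 - 123*c + 67) - 8*c^3 + 26*c^2 - 28*c + 10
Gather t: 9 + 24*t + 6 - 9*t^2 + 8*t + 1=-9*t^2 + 32*t + 16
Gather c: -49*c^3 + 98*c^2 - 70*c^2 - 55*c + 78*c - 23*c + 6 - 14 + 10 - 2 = -49*c^3 + 28*c^2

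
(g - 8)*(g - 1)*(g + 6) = g^3 - 3*g^2 - 46*g + 48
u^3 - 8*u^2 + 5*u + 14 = (u - 7)*(u - 2)*(u + 1)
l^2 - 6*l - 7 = (l - 7)*(l + 1)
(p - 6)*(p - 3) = p^2 - 9*p + 18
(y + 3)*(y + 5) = y^2 + 8*y + 15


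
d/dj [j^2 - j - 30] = 2*j - 1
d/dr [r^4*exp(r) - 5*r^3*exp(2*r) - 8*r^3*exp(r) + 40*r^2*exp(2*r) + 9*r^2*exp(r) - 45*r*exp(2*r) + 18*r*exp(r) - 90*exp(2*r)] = (r^4 - 10*r^3*exp(r) - 4*r^3 + 65*r^2*exp(r) - 15*r^2 - 10*r*exp(r) + 36*r - 225*exp(r) + 18)*exp(r)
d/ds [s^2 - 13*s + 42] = 2*s - 13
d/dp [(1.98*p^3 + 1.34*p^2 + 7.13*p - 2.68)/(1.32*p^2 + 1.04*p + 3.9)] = (2.6136*p^4 + 4.1184*p^3 + 15.148*p^2 + 17.5272*p + 30.5942)/(1.7424*p^4 + 2.7456*p^3 + 11.3776*p^2 + 8.112*p + 15.21)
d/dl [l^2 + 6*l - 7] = 2*l + 6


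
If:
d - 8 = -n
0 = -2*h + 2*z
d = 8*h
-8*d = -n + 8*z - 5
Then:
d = 13/10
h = 13/80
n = 67/10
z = 13/80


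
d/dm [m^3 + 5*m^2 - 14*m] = 3*m^2 + 10*m - 14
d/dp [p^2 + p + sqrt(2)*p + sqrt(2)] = 2*p + 1 + sqrt(2)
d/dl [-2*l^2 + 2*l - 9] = 2 - 4*l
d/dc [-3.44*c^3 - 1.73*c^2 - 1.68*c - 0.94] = -10.32*c^2 - 3.46*c - 1.68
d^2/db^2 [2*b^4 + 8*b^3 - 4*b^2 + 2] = 24*b^2 + 48*b - 8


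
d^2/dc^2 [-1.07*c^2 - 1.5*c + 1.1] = -2.14000000000000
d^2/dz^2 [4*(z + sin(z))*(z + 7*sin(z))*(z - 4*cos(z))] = -32*z^2*sin(z) + 16*z^2*cos(z) + 64*z*sin(z) + 256*z*sin(2*z) + 128*z*cos(z) + 56*z*cos(2*z) + 24*z + 64*sin(z) + 56*sin(2*z) - 4*cos(z) - 256*cos(2*z) - 252*cos(3*z)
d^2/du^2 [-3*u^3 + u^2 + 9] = 2 - 18*u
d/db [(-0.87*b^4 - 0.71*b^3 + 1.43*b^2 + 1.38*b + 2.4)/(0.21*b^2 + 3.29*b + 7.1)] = (-0.3654*b^5 - 8.736*b^4 - 29.3798*b^3 - 10.7081*b^2 + 19.298*b + 1.902)/(0.0441*b^4 + 1.3818*b^3 + 13.8061*b^2 + 46.718*b + 50.41)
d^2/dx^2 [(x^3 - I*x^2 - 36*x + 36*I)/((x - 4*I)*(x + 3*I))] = 24*(-4*x^3 + 9*I*x^2 + 153*x - 87*I)/(x^6 - 3*I*x^5 + 33*x^4 - 71*I*x^3 + 396*x^2 - 432*I*x + 1728)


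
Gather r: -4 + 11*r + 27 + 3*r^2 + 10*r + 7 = 3*r^2 + 21*r + 30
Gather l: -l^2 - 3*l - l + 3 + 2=-l^2 - 4*l + 5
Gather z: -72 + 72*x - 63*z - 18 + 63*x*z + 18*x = 90*x + z*(63*x - 63) - 90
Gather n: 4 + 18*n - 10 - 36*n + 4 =-18*n - 2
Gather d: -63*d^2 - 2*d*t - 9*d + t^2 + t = -63*d^2 + d*(-2*t - 9) + t^2 + t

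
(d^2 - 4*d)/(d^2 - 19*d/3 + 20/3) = 3*d*(d - 4)/(3*d^2 - 19*d + 20)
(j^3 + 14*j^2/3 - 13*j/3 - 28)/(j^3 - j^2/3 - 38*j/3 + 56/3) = (j + 3)/(j - 2)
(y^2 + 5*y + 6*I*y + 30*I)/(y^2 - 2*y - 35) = (y + 6*I)/(y - 7)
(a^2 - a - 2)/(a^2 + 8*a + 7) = (a - 2)/(a + 7)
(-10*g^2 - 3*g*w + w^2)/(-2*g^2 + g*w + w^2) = (-5*g + w)/(-g + w)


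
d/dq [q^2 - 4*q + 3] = 2*q - 4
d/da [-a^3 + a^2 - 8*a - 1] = -3*a^2 + 2*a - 8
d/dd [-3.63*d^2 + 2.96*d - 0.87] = 2.96 - 7.26*d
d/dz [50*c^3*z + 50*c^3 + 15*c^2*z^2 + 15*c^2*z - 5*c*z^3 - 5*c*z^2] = 5*c*(10*c^2 + 6*c*z + 3*c - 3*z^2 - 2*z)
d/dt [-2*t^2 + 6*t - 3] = 6 - 4*t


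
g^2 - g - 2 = (g - 2)*(g + 1)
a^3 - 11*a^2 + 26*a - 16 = (a - 8)*(a - 2)*(a - 1)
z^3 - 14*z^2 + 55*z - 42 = (z - 7)*(z - 6)*(z - 1)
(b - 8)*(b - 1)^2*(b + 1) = b^4 - 9*b^3 + 7*b^2 + 9*b - 8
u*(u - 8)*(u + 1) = u^3 - 7*u^2 - 8*u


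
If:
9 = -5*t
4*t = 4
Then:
No Solution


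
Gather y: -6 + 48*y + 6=48*y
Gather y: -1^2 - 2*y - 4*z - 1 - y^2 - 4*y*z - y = -y^2 + y*(-4*z - 3) - 4*z - 2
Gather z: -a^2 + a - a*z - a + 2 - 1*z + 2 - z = -a^2 + z*(-a - 2) + 4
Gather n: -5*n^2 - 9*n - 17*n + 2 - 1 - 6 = -5*n^2 - 26*n - 5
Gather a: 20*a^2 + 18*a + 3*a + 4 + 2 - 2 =20*a^2 + 21*a + 4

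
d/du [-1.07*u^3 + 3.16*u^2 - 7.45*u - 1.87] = -3.21*u^2 + 6.32*u - 7.45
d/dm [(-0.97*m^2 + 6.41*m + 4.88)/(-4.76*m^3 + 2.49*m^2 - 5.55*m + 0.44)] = (-4.6172*m^4 + 61.0232*m^3 + 59.109*m^2 - 25.156*m + 29.9044)/(22.6576*m^6 - 23.7048*m^5 + 59.0361*m^4 - 31.8278*m^3 + 32.9937*m^2 - 4.884*m + 0.1936)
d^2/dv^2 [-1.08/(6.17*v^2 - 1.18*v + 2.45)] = (82.228824*v^2 - 15.726096*v - 1.08*(12.34*v - 1.18)*(24.68*v - 2.36) + 32.65164)/(6.17*v^2 - 1.18*v + 2.45)^3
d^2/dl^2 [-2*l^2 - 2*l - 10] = -4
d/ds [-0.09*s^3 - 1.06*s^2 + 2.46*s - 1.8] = -0.27*s^2 - 2.12*s + 2.46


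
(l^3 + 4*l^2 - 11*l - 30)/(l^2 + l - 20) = (l^2 - l - 6)/(l - 4)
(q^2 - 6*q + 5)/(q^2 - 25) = (q - 1)/(q + 5)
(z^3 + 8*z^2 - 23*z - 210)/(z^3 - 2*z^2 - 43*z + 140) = (z + 6)/(z - 4)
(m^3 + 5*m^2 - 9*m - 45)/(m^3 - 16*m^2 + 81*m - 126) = (m^2 + 8*m + 15)/(m^2 - 13*m + 42)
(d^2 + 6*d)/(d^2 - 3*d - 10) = d*(d + 6)/(d^2 - 3*d - 10)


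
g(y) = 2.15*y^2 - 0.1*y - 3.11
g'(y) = 4.3*y - 0.1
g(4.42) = 38.45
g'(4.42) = 18.91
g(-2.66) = 12.37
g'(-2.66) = -11.54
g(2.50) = 10.08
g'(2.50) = 10.65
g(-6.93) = 100.84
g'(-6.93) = -29.90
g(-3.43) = 22.53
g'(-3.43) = -14.85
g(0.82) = -1.75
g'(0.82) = 3.43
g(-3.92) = 30.32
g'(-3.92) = -16.96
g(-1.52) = 2.01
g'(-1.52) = -6.64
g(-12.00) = 307.69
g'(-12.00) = -51.70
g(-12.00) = 307.69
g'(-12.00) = -51.70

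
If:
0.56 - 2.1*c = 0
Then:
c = 0.27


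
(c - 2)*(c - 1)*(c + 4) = c^3 + c^2 - 10*c + 8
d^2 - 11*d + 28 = (d - 7)*(d - 4)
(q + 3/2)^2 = q^2 + 3*q + 9/4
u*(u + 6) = u^2 + 6*u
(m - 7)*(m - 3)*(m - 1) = m^3 - 11*m^2 + 31*m - 21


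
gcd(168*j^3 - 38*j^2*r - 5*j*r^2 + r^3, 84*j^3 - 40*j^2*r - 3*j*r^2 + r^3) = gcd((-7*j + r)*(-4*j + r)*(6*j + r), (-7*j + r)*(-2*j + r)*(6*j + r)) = -42*j^2 - j*r + r^2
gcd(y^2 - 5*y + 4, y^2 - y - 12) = y - 4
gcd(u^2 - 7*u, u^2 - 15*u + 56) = u - 7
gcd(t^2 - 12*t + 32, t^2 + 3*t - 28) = t - 4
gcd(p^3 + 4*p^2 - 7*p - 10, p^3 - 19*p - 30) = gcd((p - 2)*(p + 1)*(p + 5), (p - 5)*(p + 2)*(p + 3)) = 1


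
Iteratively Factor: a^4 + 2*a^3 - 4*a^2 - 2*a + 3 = (a + 1)*(a^3 + a^2 - 5*a + 3) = (a + 1)*(a + 3)*(a^2 - 2*a + 1) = (a - 1)*(a + 1)*(a + 3)*(a - 1)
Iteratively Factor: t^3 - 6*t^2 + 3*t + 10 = (t + 1)*(t^2 - 7*t + 10) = (t - 2)*(t + 1)*(t - 5)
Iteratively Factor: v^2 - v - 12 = (v - 4)*(v + 3)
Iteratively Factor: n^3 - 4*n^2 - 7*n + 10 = (n - 5)*(n^2 + n - 2) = (n - 5)*(n - 1)*(n + 2)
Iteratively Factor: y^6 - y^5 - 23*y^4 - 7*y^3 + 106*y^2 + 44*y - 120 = (y - 5)*(y^5 + 4*y^4 - 3*y^3 - 22*y^2 - 4*y + 24) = (y - 5)*(y - 2)*(y^4 + 6*y^3 + 9*y^2 - 4*y - 12) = (y - 5)*(y - 2)*(y + 2)*(y^3 + 4*y^2 + y - 6) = (y - 5)*(y - 2)*(y + 2)^2*(y^2 + 2*y - 3) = (y - 5)*(y - 2)*(y - 1)*(y + 2)^2*(y + 3)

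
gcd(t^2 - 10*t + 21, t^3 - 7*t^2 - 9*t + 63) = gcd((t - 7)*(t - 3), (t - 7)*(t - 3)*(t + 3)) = t^2 - 10*t + 21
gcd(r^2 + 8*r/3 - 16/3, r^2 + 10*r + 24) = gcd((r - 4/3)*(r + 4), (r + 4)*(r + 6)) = r + 4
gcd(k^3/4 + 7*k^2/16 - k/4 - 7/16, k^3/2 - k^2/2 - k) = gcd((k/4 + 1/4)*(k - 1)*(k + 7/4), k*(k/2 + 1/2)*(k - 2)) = k + 1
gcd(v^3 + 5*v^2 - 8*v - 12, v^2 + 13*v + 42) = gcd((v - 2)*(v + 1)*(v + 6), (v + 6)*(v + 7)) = v + 6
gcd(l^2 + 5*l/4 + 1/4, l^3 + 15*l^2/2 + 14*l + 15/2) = l + 1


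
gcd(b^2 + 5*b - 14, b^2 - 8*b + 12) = b - 2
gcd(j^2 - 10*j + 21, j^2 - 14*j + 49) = j - 7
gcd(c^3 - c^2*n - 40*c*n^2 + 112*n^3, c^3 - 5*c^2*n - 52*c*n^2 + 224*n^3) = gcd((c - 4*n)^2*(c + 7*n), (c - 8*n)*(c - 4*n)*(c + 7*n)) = c^2 + 3*c*n - 28*n^2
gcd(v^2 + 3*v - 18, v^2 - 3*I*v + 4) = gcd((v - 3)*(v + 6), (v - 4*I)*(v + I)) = 1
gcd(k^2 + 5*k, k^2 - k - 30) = k + 5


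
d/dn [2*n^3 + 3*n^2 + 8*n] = 6*n^2 + 6*n + 8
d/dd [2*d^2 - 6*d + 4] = 4*d - 6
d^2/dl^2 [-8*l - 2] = 0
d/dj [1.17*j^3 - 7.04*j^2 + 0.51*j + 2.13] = 3.51*j^2 - 14.08*j + 0.51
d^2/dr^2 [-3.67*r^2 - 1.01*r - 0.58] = -7.34000000000000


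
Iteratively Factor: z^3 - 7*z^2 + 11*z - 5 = (z - 5)*(z^2 - 2*z + 1) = (z - 5)*(z - 1)*(z - 1)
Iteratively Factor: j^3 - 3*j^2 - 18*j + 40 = (j - 5)*(j^2 + 2*j - 8) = (j - 5)*(j + 4)*(j - 2)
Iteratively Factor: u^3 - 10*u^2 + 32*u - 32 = (u - 2)*(u^2 - 8*u + 16) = (u - 4)*(u - 2)*(u - 4)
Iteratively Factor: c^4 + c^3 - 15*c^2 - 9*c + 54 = (c - 3)*(c^3 + 4*c^2 - 3*c - 18) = (c - 3)*(c + 3)*(c^2 + c - 6) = (c - 3)*(c + 3)^2*(c - 2)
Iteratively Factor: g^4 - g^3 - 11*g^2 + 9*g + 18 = (g - 2)*(g^3 + g^2 - 9*g - 9) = (g - 2)*(g + 1)*(g^2 - 9) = (g - 2)*(g + 1)*(g + 3)*(g - 3)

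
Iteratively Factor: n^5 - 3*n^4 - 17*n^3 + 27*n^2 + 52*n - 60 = (n - 2)*(n^4 - n^3 - 19*n^2 - 11*n + 30) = (n - 5)*(n - 2)*(n^3 + 4*n^2 + n - 6) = (n - 5)*(n - 2)*(n - 1)*(n^2 + 5*n + 6) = (n - 5)*(n - 2)*(n - 1)*(n + 2)*(n + 3)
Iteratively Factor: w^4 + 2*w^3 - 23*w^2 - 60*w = (w - 5)*(w^3 + 7*w^2 + 12*w) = w*(w - 5)*(w^2 + 7*w + 12) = w*(w - 5)*(w + 4)*(w + 3)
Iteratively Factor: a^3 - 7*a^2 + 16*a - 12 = (a - 2)*(a^2 - 5*a + 6) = (a - 3)*(a - 2)*(a - 2)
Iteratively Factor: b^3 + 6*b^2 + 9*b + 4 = (b + 1)*(b^2 + 5*b + 4) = (b + 1)^2*(b + 4)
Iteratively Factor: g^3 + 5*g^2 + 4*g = (g + 4)*(g^2 + g) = (g + 1)*(g + 4)*(g)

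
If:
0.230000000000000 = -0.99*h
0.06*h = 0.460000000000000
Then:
No Solution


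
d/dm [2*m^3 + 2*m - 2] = 6*m^2 + 2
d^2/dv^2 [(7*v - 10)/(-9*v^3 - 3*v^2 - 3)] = 2*(-v^2*(7*v - 10)*(9*v + 2)^2 + (63*v^2 + 14*v + (7*v - 10)*(9*v + 1))*(3*v^3 + v^2 + 1))/(3*(3*v^3 + v^2 + 1)^3)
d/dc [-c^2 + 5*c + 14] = 5 - 2*c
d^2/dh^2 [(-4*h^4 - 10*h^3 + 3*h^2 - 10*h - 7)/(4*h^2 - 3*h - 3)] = 4*(-32*h^6 + 72*h^5 + 18*h^4 - 311*h^3 - 357*h^2 - 189*h - 15)/(64*h^6 - 144*h^5 - 36*h^4 + 189*h^3 + 27*h^2 - 81*h - 27)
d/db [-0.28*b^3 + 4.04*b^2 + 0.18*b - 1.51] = -0.84*b^2 + 8.08*b + 0.18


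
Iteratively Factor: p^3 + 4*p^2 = (p)*(p^2 + 4*p) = p*(p + 4)*(p)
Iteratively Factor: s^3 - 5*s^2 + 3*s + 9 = (s - 3)*(s^2 - 2*s - 3) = (s - 3)*(s + 1)*(s - 3)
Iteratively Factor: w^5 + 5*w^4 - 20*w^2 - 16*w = (w - 2)*(w^4 + 7*w^3 + 14*w^2 + 8*w) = (w - 2)*(w + 1)*(w^3 + 6*w^2 + 8*w) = (w - 2)*(w + 1)*(w + 2)*(w^2 + 4*w) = w*(w - 2)*(w + 1)*(w + 2)*(w + 4)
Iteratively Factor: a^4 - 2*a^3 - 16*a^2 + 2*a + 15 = (a - 5)*(a^3 + 3*a^2 - a - 3) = (a - 5)*(a - 1)*(a^2 + 4*a + 3) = (a - 5)*(a - 1)*(a + 3)*(a + 1)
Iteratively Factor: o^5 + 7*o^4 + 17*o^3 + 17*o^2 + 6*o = (o + 1)*(o^4 + 6*o^3 + 11*o^2 + 6*o) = (o + 1)*(o + 3)*(o^3 + 3*o^2 + 2*o) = (o + 1)*(o + 2)*(o + 3)*(o^2 + o) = o*(o + 1)*(o + 2)*(o + 3)*(o + 1)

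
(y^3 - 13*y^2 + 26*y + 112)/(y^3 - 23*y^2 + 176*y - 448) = (y + 2)/(y - 8)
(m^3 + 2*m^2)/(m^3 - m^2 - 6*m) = m/(m - 3)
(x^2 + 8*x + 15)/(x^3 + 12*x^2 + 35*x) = (x + 3)/(x*(x + 7))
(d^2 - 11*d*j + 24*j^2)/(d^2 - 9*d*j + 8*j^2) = (d - 3*j)/(d - j)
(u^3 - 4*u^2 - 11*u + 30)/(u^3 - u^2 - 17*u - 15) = (u - 2)/(u + 1)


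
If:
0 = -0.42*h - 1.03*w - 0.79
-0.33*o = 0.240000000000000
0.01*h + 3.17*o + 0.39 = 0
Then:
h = 191.55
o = -0.73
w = -78.87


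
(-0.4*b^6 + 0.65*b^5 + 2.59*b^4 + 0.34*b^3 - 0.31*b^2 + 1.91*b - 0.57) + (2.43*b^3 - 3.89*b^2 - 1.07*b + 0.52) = -0.4*b^6 + 0.65*b^5 + 2.59*b^4 + 2.77*b^3 - 4.2*b^2 + 0.84*b - 0.0499999999999999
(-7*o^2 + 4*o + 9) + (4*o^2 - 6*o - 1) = -3*o^2 - 2*o + 8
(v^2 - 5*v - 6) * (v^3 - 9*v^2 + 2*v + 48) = v^5 - 14*v^4 + 41*v^3 + 92*v^2 - 252*v - 288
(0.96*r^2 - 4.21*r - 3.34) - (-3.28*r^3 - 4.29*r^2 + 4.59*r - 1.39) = 3.28*r^3 + 5.25*r^2 - 8.8*r - 1.95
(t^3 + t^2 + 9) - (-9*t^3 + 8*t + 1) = 10*t^3 + t^2 - 8*t + 8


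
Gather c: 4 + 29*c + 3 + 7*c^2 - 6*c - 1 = 7*c^2 + 23*c + 6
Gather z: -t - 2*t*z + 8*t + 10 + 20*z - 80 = 7*t + z*(20 - 2*t) - 70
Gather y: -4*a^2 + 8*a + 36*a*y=-4*a^2 + 36*a*y + 8*a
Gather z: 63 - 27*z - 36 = 27 - 27*z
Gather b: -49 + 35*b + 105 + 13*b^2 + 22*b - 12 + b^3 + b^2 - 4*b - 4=b^3 + 14*b^2 + 53*b + 40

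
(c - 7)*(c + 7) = c^2 - 49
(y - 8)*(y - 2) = y^2 - 10*y + 16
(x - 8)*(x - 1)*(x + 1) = x^3 - 8*x^2 - x + 8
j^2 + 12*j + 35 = (j + 5)*(j + 7)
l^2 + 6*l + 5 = (l + 1)*(l + 5)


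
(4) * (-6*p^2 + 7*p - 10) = -24*p^2 + 28*p - 40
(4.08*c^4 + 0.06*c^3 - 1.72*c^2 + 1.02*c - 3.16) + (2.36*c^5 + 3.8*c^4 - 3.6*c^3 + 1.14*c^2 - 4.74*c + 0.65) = 2.36*c^5 + 7.88*c^4 - 3.54*c^3 - 0.58*c^2 - 3.72*c - 2.51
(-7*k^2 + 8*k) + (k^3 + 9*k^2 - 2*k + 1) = k^3 + 2*k^2 + 6*k + 1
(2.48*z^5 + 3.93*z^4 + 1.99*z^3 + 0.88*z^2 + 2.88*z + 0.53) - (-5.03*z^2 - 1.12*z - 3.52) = 2.48*z^5 + 3.93*z^4 + 1.99*z^3 + 5.91*z^2 + 4.0*z + 4.05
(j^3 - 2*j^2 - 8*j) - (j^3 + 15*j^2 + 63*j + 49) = -17*j^2 - 71*j - 49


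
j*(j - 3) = j^2 - 3*j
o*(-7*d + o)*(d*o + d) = -7*d^2*o^2 - 7*d^2*o + d*o^3 + d*o^2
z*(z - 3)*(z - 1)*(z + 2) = z^4 - 2*z^3 - 5*z^2 + 6*z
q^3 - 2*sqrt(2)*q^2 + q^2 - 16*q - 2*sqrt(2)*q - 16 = (q + 1)*(q - 4*sqrt(2))*(q + 2*sqrt(2))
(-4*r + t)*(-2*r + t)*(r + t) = 8*r^3 + 2*r^2*t - 5*r*t^2 + t^3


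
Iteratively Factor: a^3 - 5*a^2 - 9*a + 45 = (a + 3)*(a^2 - 8*a + 15) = (a - 3)*(a + 3)*(a - 5)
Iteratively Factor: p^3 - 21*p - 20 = (p - 5)*(p^2 + 5*p + 4) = (p - 5)*(p + 1)*(p + 4)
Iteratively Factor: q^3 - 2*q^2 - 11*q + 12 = (q + 3)*(q^2 - 5*q + 4) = (q - 4)*(q + 3)*(q - 1)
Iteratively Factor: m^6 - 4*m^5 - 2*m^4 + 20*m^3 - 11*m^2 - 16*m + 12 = (m - 2)*(m^5 - 2*m^4 - 6*m^3 + 8*m^2 + 5*m - 6) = (m - 2)*(m - 1)*(m^4 - m^3 - 7*m^2 + m + 6) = (m - 3)*(m - 2)*(m - 1)*(m^3 + 2*m^2 - m - 2) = (m - 3)*(m - 2)*(m - 1)*(m + 1)*(m^2 + m - 2) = (m - 3)*(m - 2)*(m - 1)*(m + 1)*(m + 2)*(m - 1)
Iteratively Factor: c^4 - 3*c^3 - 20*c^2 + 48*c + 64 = (c + 4)*(c^3 - 7*c^2 + 8*c + 16) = (c - 4)*(c + 4)*(c^2 - 3*c - 4) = (c - 4)^2*(c + 4)*(c + 1)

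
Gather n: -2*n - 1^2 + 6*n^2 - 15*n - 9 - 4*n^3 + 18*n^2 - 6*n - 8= -4*n^3 + 24*n^2 - 23*n - 18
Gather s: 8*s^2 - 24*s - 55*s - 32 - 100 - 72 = 8*s^2 - 79*s - 204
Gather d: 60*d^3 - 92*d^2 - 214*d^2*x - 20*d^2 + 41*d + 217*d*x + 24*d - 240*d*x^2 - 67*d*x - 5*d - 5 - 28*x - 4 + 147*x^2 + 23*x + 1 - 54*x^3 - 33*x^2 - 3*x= 60*d^3 + d^2*(-214*x - 112) + d*(-240*x^2 + 150*x + 60) - 54*x^3 + 114*x^2 - 8*x - 8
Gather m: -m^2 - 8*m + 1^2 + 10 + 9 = -m^2 - 8*m + 20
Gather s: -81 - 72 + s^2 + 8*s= s^2 + 8*s - 153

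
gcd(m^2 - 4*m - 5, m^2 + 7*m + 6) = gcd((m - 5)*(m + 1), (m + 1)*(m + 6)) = m + 1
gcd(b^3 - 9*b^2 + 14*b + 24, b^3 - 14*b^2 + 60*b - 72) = b - 6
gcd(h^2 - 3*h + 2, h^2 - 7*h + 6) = h - 1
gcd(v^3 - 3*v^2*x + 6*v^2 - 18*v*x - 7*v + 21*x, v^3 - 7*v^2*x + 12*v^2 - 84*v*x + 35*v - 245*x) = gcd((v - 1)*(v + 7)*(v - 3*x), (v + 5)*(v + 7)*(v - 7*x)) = v + 7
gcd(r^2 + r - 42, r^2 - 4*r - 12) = r - 6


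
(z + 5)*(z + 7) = z^2 + 12*z + 35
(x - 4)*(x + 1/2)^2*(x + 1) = x^4 - 2*x^3 - 27*x^2/4 - 19*x/4 - 1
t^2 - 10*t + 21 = (t - 7)*(t - 3)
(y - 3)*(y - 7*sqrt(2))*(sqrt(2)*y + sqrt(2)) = sqrt(2)*y^3 - 14*y^2 - 2*sqrt(2)*y^2 - 3*sqrt(2)*y + 28*y + 42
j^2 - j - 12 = (j - 4)*(j + 3)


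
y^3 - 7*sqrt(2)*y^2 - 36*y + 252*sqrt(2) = (y - 6)*(y + 6)*(y - 7*sqrt(2))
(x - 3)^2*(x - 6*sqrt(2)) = x^3 - 6*sqrt(2)*x^2 - 6*x^2 + 9*x + 36*sqrt(2)*x - 54*sqrt(2)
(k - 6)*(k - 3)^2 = k^3 - 12*k^2 + 45*k - 54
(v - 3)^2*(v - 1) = v^3 - 7*v^2 + 15*v - 9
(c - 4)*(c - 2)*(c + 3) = c^3 - 3*c^2 - 10*c + 24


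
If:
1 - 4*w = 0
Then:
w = 1/4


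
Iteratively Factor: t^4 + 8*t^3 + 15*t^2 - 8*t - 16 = (t + 1)*(t^3 + 7*t^2 + 8*t - 16) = (t - 1)*(t + 1)*(t^2 + 8*t + 16) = (t - 1)*(t + 1)*(t + 4)*(t + 4)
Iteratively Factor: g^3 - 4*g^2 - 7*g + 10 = (g + 2)*(g^2 - 6*g + 5) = (g - 5)*(g + 2)*(g - 1)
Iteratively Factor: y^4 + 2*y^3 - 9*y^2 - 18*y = (y + 2)*(y^3 - 9*y) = (y + 2)*(y + 3)*(y^2 - 3*y) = (y - 3)*(y + 2)*(y + 3)*(y)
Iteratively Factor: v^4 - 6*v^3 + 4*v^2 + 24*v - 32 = (v - 4)*(v^3 - 2*v^2 - 4*v + 8) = (v - 4)*(v + 2)*(v^2 - 4*v + 4) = (v - 4)*(v - 2)*(v + 2)*(v - 2)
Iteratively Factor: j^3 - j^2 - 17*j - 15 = (j - 5)*(j^2 + 4*j + 3) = (j - 5)*(j + 1)*(j + 3)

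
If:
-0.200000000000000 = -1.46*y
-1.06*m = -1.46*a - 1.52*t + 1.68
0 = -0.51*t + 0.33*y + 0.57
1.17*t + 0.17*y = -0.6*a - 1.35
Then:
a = -4.64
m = -6.25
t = 1.21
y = 0.14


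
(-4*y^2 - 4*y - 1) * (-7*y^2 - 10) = 28*y^4 + 28*y^3 + 47*y^2 + 40*y + 10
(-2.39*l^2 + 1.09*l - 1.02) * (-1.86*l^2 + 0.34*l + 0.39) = 4.4454*l^4 - 2.84*l^3 + 1.3357*l^2 + 0.0783*l - 0.3978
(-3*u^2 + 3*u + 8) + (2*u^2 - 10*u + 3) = -u^2 - 7*u + 11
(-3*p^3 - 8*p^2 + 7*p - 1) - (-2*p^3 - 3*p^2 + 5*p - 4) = -p^3 - 5*p^2 + 2*p + 3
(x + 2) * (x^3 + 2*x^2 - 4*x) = x^4 + 4*x^3 - 8*x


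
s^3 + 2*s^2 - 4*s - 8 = (s - 2)*(s + 2)^2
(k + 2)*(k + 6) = k^2 + 8*k + 12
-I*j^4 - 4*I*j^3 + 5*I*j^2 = j^2*(j + 5)*(-I*j + I)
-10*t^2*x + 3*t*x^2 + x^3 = x*(-2*t + x)*(5*t + x)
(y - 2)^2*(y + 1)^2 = y^4 - 2*y^3 - 3*y^2 + 4*y + 4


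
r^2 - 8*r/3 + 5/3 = (r - 5/3)*(r - 1)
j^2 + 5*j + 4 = (j + 1)*(j + 4)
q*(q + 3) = q^2 + 3*q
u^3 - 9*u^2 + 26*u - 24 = (u - 4)*(u - 3)*(u - 2)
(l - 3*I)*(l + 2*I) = l^2 - I*l + 6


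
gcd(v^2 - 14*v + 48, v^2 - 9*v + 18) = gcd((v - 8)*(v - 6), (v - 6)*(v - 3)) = v - 6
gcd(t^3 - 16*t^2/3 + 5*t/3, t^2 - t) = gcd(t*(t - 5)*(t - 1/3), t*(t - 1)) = t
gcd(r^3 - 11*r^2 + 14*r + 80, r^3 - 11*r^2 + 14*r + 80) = r^3 - 11*r^2 + 14*r + 80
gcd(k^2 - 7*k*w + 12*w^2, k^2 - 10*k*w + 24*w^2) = -k + 4*w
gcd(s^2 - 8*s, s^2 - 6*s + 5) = 1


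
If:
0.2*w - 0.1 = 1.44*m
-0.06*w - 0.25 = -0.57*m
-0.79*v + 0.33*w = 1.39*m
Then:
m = 2.03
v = 2.74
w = 15.11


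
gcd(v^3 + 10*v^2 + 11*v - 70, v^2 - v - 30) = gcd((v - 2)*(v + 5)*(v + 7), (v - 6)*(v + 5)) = v + 5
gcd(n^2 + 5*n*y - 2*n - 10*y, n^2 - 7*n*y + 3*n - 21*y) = 1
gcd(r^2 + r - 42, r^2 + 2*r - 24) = 1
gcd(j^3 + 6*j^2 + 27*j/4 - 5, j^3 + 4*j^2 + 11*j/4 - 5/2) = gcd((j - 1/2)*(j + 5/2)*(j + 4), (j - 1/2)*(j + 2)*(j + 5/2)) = j^2 + 2*j - 5/4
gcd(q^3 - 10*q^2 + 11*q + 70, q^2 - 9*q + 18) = 1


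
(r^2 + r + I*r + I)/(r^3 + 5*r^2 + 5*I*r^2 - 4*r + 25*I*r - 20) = (r + 1)/(r^2 + r*(5 + 4*I) + 20*I)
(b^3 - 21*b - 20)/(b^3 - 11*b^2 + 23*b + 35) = (b + 4)/(b - 7)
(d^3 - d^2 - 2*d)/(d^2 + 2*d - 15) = d*(d^2 - d - 2)/(d^2 + 2*d - 15)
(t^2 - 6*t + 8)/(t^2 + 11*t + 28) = (t^2 - 6*t + 8)/(t^2 + 11*t + 28)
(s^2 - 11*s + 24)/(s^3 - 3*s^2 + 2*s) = (s^2 - 11*s + 24)/(s*(s^2 - 3*s + 2))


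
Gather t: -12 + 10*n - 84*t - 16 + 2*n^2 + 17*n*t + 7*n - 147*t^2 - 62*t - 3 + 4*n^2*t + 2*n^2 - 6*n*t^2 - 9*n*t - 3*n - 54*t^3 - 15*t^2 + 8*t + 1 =4*n^2 + 14*n - 54*t^3 + t^2*(-6*n - 162) + t*(4*n^2 + 8*n - 138) - 30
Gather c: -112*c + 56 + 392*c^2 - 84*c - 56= 392*c^2 - 196*c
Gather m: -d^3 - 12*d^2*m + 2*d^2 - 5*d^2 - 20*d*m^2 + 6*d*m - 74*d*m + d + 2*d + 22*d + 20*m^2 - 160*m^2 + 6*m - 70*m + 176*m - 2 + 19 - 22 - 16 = -d^3 - 3*d^2 + 25*d + m^2*(-20*d - 140) + m*(-12*d^2 - 68*d + 112) - 21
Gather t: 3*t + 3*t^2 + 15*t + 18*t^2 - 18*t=21*t^2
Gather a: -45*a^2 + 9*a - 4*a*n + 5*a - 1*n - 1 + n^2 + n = -45*a^2 + a*(14 - 4*n) + n^2 - 1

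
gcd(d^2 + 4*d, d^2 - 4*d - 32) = d + 4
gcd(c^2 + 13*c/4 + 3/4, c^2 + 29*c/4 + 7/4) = c + 1/4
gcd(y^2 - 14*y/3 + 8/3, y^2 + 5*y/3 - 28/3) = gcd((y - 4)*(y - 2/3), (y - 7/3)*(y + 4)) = 1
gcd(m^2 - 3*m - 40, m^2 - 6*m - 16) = m - 8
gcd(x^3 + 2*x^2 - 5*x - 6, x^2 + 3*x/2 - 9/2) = x + 3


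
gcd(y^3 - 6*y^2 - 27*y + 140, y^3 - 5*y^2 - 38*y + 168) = y^2 - 11*y + 28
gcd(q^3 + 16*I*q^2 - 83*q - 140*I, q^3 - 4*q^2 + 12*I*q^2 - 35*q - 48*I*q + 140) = q^2 + 12*I*q - 35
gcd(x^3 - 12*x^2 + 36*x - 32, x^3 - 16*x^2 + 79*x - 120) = x - 8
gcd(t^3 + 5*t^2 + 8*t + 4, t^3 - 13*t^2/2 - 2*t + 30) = t + 2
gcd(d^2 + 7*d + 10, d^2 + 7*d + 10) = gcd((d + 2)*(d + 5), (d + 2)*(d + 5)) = d^2 + 7*d + 10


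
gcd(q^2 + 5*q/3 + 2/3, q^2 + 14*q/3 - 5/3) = 1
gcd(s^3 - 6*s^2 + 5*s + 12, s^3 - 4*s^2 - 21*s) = 1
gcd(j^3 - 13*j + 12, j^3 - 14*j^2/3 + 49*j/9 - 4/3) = j - 3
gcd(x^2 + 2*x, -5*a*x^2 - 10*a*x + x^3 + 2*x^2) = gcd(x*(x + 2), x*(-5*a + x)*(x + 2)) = x^2 + 2*x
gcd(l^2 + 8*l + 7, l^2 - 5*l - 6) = l + 1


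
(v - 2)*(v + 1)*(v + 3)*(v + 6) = v^4 + 8*v^3 + 7*v^2 - 36*v - 36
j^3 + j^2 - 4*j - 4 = (j - 2)*(j + 1)*(j + 2)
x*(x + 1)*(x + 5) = x^3 + 6*x^2 + 5*x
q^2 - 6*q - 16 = (q - 8)*(q + 2)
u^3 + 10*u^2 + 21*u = u*(u + 3)*(u + 7)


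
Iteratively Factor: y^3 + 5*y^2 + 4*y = (y + 4)*(y^2 + y) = y*(y + 4)*(y + 1)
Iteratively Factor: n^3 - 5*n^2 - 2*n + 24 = (n - 3)*(n^2 - 2*n - 8) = (n - 3)*(n + 2)*(n - 4)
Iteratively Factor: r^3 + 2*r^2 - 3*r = (r)*(r^2 + 2*r - 3) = r*(r + 3)*(r - 1)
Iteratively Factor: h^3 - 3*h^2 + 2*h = (h)*(h^2 - 3*h + 2) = h*(h - 1)*(h - 2)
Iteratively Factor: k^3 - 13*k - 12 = (k + 3)*(k^2 - 3*k - 4) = (k + 1)*(k + 3)*(k - 4)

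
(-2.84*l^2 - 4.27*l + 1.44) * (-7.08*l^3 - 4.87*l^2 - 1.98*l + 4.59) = 20.1072*l^5 + 44.0624*l^4 + 16.2229*l^3 - 11.5938*l^2 - 22.4505*l + 6.6096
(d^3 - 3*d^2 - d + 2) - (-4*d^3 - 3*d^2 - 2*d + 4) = 5*d^3 + d - 2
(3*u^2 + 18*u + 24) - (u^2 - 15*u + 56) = 2*u^2 + 33*u - 32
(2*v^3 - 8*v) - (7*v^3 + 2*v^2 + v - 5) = -5*v^3 - 2*v^2 - 9*v + 5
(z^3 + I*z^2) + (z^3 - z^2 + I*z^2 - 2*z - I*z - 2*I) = 2*z^3 - z^2 + 2*I*z^2 - 2*z - I*z - 2*I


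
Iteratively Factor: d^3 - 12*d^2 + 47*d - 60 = (d - 4)*(d^2 - 8*d + 15) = (d - 5)*(d - 4)*(d - 3)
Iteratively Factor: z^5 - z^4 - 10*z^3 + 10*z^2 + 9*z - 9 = (z + 3)*(z^4 - 4*z^3 + 2*z^2 + 4*z - 3) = (z - 1)*(z + 3)*(z^3 - 3*z^2 - z + 3) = (z - 3)*(z - 1)*(z + 3)*(z^2 - 1) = (z - 3)*(z - 1)*(z + 1)*(z + 3)*(z - 1)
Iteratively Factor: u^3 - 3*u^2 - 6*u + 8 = (u - 1)*(u^2 - 2*u - 8) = (u - 4)*(u - 1)*(u + 2)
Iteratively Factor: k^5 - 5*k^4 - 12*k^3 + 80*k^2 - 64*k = (k - 4)*(k^4 - k^3 - 16*k^2 + 16*k) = (k - 4)^2*(k^3 + 3*k^2 - 4*k) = (k - 4)^2*(k + 4)*(k^2 - k) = k*(k - 4)^2*(k + 4)*(k - 1)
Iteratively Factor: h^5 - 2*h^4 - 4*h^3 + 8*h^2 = (h - 2)*(h^4 - 4*h^2) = h*(h - 2)*(h^3 - 4*h) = h^2*(h - 2)*(h^2 - 4) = h^2*(h - 2)^2*(h + 2)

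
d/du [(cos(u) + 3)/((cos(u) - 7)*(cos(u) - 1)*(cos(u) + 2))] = (-69*cos(u) + 3*cos(2*u) + cos(3*u) - 79)*sin(u)/(2*(cos(u) - 7)^2*(cos(u) - 1)^2*(cos(u) + 2)^2)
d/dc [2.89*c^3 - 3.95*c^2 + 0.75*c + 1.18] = 8.67*c^2 - 7.9*c + 0.75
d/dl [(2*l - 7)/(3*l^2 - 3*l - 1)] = (-6*l^2 + 42*l - 23)/(9*l^4 - 18*l^3 + 3*l^2 + 6*l + 1)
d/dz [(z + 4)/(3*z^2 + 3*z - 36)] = -1/(3*z^2 - 18*z + 27)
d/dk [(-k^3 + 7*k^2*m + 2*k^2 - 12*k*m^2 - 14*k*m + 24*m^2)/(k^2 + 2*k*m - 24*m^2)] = (-k^2 - 12*k*m + 18*m^2 + 18*m)/(k^2 + 12*k*m + 36*m^2)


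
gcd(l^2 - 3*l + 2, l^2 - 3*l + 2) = l^2 - 3*l + 2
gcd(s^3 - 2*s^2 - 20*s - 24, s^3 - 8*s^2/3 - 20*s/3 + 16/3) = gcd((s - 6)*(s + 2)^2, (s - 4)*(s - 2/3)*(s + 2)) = s + 2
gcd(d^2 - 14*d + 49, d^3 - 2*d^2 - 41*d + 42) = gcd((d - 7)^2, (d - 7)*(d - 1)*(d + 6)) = d - 7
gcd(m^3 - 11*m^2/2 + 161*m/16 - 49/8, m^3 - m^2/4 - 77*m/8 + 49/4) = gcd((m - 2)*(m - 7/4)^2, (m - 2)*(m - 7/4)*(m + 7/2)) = m^2 - 15*m/4 + 7/2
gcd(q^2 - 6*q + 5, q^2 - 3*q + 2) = q - 1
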